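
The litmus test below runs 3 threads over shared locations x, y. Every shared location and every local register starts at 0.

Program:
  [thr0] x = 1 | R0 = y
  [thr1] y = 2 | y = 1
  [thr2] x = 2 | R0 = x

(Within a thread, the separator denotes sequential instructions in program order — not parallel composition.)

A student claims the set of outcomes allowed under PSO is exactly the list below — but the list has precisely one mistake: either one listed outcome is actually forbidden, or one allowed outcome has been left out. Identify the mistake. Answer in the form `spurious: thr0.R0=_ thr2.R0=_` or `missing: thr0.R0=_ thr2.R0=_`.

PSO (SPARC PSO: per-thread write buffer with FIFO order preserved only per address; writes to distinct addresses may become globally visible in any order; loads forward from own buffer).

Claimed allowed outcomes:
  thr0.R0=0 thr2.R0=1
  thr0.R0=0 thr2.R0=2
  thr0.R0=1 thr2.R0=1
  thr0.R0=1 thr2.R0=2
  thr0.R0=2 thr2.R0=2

outcome vector order: (thr0.R0,thr2.R0)
PSO: 6 outcomes — {<0 1>; <0 2>; <1 1>; <1 2>; <2 1>; <2 2>}
PSO∖claimed = {<2 1>}

missing: thr0.R0=2 thr2.R0=1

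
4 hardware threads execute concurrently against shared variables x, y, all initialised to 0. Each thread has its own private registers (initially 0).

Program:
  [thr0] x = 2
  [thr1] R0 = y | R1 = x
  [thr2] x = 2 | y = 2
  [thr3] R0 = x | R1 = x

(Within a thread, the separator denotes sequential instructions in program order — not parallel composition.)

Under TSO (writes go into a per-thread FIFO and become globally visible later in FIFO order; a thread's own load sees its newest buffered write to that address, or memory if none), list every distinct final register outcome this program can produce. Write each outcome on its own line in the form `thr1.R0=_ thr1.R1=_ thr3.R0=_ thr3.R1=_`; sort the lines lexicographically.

thr1.R0=0 thr1.R1=0 thr3.R0=0 thr3.R1=0
thr1.R0=0 thr1.R1=0 thr3.R0=0 thr3.R1=2
thr1.R0=0 thr1.R1=0 thr3.R0=2 thr3.R1=2
thr1.R0=0 thr1.R1=2 thr3.R0=0 thr3.R1=0
thr1.R0=0 thr1.R1=2 thr3.R0=0 thr3.R1=2
thr1.R0=0 thr1.R1=2 thr3.R0=2 thr3.R1=2
thr1.R0=2 thr1.R1=2 thr3.R0=0 thr3.R1=0
thr1.R0=2 thr1.R1=2 thr3.R0=0 thr3.R1=2
thr1.R0=2 thr1.R1=2 thr3.R0=2 thr3.R1=2

outcome vector order: (thr1.R0,thr1.R1,thr3.R0,thr3.R1)
|TSO outcomes| = 9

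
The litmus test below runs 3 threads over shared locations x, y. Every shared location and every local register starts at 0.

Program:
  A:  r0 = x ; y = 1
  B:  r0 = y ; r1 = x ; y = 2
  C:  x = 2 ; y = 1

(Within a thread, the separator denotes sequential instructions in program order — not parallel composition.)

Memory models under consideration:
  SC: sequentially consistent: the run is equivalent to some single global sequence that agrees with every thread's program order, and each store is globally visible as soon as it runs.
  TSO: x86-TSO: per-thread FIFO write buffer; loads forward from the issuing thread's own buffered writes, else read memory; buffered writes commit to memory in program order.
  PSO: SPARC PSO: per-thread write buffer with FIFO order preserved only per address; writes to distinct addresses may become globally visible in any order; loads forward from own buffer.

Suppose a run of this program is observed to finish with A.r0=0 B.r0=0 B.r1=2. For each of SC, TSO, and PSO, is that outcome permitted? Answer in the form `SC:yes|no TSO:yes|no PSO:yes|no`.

SC:yes TSO:yes PSO:yes

outcome vector order: (A.r0,B.r0,B.r1)
SC (7): <0 0 0> <0 0 2> <0 1 0> <0 1 2> <2 0 0> <2 0 2> <2 1 2>
TSO (7): <0 0 0> <0 0 2> <0 1 0> <0 1 2> <2 0 0> <2 0 2> <2 1 2>
PSO (8): <0 0 0> <0 0 2> <0 1 0> <0 1 2> <2 0 0> <2 0 2> <2 1 0> <2 1 2>
target <0 0 2> ∈ {SC,TSO,PSO}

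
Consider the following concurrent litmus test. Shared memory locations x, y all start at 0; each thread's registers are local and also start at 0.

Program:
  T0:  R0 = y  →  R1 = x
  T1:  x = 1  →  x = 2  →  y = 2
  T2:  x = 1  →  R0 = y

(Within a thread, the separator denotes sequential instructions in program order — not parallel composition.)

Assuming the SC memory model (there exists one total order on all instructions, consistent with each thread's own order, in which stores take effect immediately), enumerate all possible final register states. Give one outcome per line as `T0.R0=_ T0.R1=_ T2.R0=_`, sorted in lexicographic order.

outcome vector order: (T0.R0,T0.R1,T2.R0)
|SC outcomes| = 10

T0.R0=0 T0.R1=0 T2.R0=0
T0.R0=0 T0.R1=0 T2.R0=2
T0.R0=0 T0.R1=1 T2.R0=0
T0.R0=0 T0.R1=1 T2.R0=2
T0.R0=0 T0.R1=2 T2.R0=0
T0.R0=0 T0.R1=2 T2.R0=2
T0.R0=2 T0.R1=1 T2.R0=0
T0.R0=2 T0.R1=1 T2.R0=2
T0.R0=2 T0.R1=2 T2.R0=0
T0.R0=2 T0.R1=2 T2.R0=2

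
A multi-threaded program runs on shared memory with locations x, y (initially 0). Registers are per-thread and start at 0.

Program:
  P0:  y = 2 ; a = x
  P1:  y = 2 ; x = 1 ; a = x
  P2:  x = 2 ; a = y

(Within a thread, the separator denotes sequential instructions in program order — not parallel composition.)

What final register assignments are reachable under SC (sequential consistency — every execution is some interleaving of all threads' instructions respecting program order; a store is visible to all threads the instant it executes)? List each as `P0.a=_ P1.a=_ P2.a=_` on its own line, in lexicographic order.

P0.a=0 P1.a=1 P2.a=2
P0.a=0 P1.a=2 P2.a=2
P0.a=1 P1.a=1 P2.a=0
P0.a=1 P1.a=1 P2.a=2
P0.a=1 P1.a=2 P2.a=2
P0.a=2 P1.a=1 P2.a=0
P0.a=2 P1.a=1 P2.a=2
P0.a=2 P1.a=2 P2.a=2

outcome vector order: (P0.a,P1.a,P2.a)
|SC outcomes| = 8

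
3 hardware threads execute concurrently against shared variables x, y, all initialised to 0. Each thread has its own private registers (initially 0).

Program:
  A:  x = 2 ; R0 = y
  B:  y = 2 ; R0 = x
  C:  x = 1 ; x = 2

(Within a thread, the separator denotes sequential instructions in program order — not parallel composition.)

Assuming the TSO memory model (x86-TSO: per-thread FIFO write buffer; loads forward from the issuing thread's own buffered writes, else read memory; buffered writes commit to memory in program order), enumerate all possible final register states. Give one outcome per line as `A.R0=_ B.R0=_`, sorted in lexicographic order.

A.R0=0 B.R0=0
A.R0=0 B.R0=1
A.R0=0 B.R0=2
A.R0=2 B.R0=0
A.R0=2 B.R0=1
A.R0=2 B.R0=2

outcome vector order: (A.R0,B.R0)
|TSO outcomes| = 6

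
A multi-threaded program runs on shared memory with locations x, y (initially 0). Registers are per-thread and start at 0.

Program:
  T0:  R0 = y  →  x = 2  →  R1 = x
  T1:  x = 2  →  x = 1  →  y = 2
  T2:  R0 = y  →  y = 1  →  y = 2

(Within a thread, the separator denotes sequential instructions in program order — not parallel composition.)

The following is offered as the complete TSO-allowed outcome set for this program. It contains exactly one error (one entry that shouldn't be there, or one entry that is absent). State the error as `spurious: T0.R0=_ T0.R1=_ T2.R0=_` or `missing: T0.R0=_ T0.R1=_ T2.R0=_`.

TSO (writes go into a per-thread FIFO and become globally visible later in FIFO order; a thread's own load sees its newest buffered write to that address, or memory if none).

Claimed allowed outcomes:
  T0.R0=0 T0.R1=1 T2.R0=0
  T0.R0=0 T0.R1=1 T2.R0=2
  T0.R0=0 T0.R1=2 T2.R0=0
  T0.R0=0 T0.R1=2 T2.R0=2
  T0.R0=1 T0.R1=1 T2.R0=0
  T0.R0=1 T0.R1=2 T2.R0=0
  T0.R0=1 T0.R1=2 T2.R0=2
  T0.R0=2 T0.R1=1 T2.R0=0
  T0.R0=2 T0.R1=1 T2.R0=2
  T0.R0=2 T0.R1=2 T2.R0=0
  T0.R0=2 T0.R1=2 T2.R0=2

outcome vector order: (T0.R0,T0.R1,T2.R0)
under TSO → (0,1,0), (0,1,2), (0,2,0), (0,2,2), (1,1,0), (1,2,0), (1,2,2), (2,1,0), (2,2,0), (2,2,2)
claimed∖TSO = {(2,1,2)}

spurious: T0.R0=2 T0.R1=1 T2.R0=2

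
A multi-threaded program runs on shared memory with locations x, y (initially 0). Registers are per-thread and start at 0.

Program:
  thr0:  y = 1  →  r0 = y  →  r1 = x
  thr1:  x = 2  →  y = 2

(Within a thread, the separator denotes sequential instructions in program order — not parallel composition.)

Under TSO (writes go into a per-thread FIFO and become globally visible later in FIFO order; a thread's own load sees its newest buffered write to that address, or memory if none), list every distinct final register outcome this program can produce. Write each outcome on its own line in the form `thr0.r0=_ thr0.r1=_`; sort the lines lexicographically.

outcome vector order: (thr0.r0,thr0.r1)
|TSO outcomes| = 3

thr0.r0=1 thr0.r1=0
thr0.r0=1 thr0.r1=2
thr0.r0=2 thr0.r1=2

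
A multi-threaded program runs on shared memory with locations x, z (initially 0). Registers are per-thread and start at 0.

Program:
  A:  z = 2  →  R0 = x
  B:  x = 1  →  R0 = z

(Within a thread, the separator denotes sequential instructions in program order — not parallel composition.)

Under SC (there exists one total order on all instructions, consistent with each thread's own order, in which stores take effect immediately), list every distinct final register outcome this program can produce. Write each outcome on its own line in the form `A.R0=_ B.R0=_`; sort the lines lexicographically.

A.R0=0 B.R0=2
A.R0=1 B.R0=0
A.R0=1 B.R0=2

outcome vector order: (A.R0,B.R0)
|SC outcomes| = 3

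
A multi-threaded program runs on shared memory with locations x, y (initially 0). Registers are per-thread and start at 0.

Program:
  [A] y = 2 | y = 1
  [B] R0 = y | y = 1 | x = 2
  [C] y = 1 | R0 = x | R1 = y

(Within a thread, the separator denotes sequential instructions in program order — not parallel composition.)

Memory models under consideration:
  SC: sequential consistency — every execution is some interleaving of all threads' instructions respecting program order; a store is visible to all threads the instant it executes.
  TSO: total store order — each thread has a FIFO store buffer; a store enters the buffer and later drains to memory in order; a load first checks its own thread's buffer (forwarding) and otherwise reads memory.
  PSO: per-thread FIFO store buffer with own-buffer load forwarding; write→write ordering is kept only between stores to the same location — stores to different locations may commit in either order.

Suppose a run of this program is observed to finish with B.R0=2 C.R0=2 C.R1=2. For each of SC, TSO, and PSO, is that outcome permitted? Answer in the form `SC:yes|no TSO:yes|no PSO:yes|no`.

outcome vector order: (B.R0,C.R0,C.R1)
under SC → (0,0,1) (0,0,2) (0,2,1) (0,2,2) (1,0,1) (1,0,2) (1,2,1) (1,2,2) (2,0,1) (2,0,2) (2,2,1)
under TSO → (0,0,1) (0,0,2) (0,2,1) (0,2,2) (1,0,1) (1,0,2) (1,2,1) (1,2,2) (2,0,1) (2,0,2) (2,2,1)
under PSO → (0,0,1) (0,0,2) (0,2,1) (0,2,2) (1,0,1) (1,0,2) (1,2,1) (1,2,2) (2,0,1) (2,0,2) (2,2,1) (2,2,2)
target (2,2,2) ∈ {PSO}

SC:no TSO:no PSO:yes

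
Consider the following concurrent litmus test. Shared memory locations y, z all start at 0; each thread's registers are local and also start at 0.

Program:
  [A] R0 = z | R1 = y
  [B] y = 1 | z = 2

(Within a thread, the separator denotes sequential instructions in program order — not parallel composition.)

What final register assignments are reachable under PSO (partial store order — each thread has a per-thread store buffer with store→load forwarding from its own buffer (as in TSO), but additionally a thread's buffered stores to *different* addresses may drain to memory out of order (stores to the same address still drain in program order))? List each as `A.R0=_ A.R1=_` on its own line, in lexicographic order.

outcome vector order: (A.R0,A.R1)
|PSO outcomes| = 4

A.R0=0 A.R1=0
A.R0=0 A.R1=1
A.R0=2 A.R1=0
A.R0=2 A.R1=1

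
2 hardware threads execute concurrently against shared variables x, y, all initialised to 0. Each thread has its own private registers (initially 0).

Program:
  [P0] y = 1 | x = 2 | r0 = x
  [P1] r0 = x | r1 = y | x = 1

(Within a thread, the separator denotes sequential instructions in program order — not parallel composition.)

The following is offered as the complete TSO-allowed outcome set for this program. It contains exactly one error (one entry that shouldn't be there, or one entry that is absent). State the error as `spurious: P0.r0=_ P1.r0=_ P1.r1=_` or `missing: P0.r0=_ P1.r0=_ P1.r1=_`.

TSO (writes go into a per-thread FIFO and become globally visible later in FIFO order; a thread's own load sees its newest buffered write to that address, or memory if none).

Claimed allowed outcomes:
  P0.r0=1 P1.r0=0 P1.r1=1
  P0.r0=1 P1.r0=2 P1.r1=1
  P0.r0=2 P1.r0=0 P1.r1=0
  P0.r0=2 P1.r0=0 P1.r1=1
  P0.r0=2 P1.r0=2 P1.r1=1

missing: P0.r0=1 P1.r0=0 P1.r1=0

outcome vector order: (P0.r0,P1.r0,P1.r1)
under TSO → 100, 101, 121, 200, 201, 221
TSO∖claimed = {100}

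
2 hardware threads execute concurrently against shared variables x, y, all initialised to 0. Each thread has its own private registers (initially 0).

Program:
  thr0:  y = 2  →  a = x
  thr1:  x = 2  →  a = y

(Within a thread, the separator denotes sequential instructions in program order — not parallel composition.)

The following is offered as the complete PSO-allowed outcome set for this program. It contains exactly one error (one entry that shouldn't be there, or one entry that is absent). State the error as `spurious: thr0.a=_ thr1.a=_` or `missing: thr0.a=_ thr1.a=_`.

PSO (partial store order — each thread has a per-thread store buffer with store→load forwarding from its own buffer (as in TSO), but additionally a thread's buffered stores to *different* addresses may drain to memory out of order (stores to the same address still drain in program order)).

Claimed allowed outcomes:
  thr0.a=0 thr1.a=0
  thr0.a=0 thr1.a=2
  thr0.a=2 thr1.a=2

outcome vector order: (thr0.a,thr1.a)
PSO (4): <0 0> <0 2> <2 0> <2 2>
PSO∖claimed = {<2 0>}

missing: thr0.a=2 thr1.a=0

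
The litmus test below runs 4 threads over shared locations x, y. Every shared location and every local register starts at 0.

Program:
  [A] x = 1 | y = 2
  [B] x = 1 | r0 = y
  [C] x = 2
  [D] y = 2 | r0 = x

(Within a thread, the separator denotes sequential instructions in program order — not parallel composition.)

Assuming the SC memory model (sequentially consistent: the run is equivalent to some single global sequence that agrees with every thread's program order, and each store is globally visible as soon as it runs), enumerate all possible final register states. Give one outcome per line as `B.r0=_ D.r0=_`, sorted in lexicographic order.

B.r0=0 D.r0=1
B.r0=0 D.r0=2
B.r0=2 D.r0=0
B.r0=2 D.r0=1
B.r0=2 D.r0=2

outcome vector order: (B.r0,D.r0)
|SC outcomes| = 5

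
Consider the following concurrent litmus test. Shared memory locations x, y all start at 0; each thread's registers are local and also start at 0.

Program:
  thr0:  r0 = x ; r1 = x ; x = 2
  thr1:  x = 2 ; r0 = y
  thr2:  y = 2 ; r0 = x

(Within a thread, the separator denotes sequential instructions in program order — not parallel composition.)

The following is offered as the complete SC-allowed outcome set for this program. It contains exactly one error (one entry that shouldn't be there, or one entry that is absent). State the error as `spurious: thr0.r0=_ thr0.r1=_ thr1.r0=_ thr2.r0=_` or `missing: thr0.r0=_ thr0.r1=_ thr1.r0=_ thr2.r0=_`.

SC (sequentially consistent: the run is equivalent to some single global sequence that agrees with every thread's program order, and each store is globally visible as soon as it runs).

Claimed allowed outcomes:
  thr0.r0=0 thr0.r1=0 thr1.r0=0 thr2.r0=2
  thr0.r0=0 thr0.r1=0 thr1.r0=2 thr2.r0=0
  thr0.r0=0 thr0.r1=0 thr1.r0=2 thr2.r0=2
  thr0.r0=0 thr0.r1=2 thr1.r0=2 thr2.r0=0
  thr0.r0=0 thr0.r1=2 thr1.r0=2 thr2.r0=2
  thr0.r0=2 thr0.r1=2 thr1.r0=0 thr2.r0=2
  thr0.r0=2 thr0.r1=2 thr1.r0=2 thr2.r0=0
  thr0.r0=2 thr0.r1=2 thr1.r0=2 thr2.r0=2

missing: thr0.r0=0 thr0.r1=2 thr1.r0=0 thr2.r0=2

outcome vector order: (thr0.r0,thr0.r1,thr1.r0,thr2.r0)
[SC] allowed = {0/0/0/2, 0/0/2/0, 0/0/2/2, 0/2/0/2, 0/2/2/0, 0/2/2/2, 2/2/0/2, 2/2/2/0, 2/2/2/2}
SC∖claimed = {0/2/0/2}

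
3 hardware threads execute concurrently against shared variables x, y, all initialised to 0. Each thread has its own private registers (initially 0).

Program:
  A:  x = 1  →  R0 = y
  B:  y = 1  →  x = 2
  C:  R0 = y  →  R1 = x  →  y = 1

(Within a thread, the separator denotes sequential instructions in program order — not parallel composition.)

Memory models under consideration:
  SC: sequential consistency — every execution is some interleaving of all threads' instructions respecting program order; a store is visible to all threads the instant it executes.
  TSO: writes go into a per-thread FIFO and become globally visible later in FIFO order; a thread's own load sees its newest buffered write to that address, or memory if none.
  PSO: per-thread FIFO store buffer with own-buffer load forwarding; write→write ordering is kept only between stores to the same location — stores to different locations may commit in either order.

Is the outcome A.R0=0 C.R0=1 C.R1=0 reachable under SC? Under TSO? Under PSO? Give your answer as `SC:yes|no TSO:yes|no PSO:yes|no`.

outcome vector order: (A.R0,C.R0,C.R1)
under SC → 0/0/0 0/0/1 0/0/2 0/1/1 0/1/2 1/0/0 1/0/1 1/0/2 1/1/0 1/1/1 1/1/2
under TSO → 0/0/0 0/0/1 0/0/2 0/1/0 0/1/1 0/1/2 1/0/0 1/0/1 1/0/2 1/1/0 1/1/1 1/1/2
under PSO → 0/0/0 0/0/1 0/0/2 0/1/0 0/1/1 0/1/2 1/0/0 1/0/1 1/0/2 1/1/0 1/1/1 1/1/2
target 0/1/0 ∈ {TSO,PSO}

SC:no TSO:yes PSO:yes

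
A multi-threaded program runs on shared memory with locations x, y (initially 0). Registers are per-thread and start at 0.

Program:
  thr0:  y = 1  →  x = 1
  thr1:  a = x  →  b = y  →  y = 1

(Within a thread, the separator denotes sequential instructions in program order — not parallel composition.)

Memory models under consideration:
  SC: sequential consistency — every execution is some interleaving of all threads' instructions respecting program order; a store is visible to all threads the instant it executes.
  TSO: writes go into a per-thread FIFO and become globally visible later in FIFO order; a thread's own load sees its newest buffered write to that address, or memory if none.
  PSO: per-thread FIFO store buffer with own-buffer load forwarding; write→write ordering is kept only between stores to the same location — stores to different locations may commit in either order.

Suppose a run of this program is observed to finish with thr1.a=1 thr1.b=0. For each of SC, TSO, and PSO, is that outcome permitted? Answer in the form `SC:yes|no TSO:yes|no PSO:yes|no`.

outcome vector order: (thr1.a,thr1.b)
[SC] allowed = {<0 0>; <0 1>; <1 1>}
[TSO] allowed = {<0 0>; <0 1>; <1 1>}
[PSO] allowed = {<0 0>; <0 1>; <1 0>; <1 1>}
target <1 0> ∈ {PSO}

SC:no TSO:no PSO:yes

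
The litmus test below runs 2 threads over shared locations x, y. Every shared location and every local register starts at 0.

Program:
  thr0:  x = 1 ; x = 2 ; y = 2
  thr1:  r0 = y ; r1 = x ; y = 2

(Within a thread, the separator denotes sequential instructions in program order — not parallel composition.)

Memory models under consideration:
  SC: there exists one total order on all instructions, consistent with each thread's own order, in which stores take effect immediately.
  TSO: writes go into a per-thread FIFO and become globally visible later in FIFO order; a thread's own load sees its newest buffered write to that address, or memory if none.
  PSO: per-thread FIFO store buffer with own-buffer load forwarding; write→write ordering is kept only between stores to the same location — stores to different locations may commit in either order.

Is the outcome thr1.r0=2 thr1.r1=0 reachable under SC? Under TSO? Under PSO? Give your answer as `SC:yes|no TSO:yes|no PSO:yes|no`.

SC:no TSO:no PSO:yes

outcome vector order: (thr1.r0,thr1.r1)
[SC] allowed = {<0 0>, <0 1>, <0 2>, <2 2>}
[TSO] allowed = {<0 0>, <0 1>, <0 2>, <2 2>}
[PSO] allowed = {<0 0>, <0 1>, <0 2>, <2 0>, <2 1>, <2 2>}
target <2 0> ∈ {PSO}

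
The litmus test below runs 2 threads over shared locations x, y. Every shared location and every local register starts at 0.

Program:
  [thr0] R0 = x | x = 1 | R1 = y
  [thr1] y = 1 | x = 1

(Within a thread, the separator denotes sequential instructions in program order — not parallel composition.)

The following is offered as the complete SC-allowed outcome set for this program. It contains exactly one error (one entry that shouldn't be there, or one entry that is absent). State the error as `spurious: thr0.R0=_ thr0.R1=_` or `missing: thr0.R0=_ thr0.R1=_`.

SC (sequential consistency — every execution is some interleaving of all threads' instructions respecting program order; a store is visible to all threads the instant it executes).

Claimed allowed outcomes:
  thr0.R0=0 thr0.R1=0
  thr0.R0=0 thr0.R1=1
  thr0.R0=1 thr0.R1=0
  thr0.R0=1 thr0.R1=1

spurious: thr0.R0=1 thr0.R1=0

outcome vector order: (thr0.R0,thr0.R1)
SC (3): (0,0), (0,1), (1,1)
claimed∖SC = {(1,0)}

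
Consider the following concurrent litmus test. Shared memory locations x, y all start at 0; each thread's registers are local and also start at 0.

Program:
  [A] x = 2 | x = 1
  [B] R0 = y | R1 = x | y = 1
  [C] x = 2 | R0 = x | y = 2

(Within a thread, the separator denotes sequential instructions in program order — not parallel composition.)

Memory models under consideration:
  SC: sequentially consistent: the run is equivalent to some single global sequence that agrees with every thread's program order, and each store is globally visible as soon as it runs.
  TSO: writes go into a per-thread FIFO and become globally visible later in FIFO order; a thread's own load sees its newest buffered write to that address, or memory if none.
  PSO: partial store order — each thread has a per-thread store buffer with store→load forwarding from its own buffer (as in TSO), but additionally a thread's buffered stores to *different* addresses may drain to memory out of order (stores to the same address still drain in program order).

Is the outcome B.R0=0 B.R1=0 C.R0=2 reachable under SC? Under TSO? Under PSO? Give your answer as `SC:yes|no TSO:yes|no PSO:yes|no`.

SC:yes TSO:yes PSO:yes

outcome vector order: (B.R0,B.R1,C.R0)
under SC → <0 0 1> <0 0 2> <0 1 1> <0 1 2> <0 2 1> <0 2 2> <2 1 1> <2 1 2> <2 2 2>
under TSO → <0 0 1> <0 0 2> <0 1 1> <0 1 2> <0 2 1> <0 2 2> <2 1 1> <2 1 2> <2 2 2>
under PSO → <0 0 1> <0 0 2> <0 1 1> <0 1 2> <0 2 1> <0 2 2> <2 0 2> <2 1 1> <2 1 2> <2 2 2>
target <0 0 2> ∈ {SC,TSO,PSO}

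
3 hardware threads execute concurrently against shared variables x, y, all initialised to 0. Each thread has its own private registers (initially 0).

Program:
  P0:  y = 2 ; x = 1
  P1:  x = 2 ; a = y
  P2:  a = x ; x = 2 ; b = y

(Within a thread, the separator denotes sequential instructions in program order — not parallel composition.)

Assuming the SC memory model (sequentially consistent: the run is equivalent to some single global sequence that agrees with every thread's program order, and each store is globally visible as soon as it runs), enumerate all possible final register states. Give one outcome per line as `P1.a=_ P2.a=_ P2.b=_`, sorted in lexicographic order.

outcome vector order: (P1.a,P2.a,P2.b)
|SC outcomes| = 10

P1.a=0 P2.a=0 P2.b=0
P1.a=0 P2.a=0 P2.b=2
P1.a=0 P2.a=1 P2.b=2
P1.a=0 P2.a=2 P2.b=0
P1.a=0 P2.a=2 P2.b=2
P1.a=2 P2.a=0 P2.b=0
P1.a=2 P2.a=0 P2.b=2
P1.a=2 P2.a=1 P2.b=2
P1.a=2 P2.a=2 P2.b=0
P1.a=2 P2.a=2 P2.b=2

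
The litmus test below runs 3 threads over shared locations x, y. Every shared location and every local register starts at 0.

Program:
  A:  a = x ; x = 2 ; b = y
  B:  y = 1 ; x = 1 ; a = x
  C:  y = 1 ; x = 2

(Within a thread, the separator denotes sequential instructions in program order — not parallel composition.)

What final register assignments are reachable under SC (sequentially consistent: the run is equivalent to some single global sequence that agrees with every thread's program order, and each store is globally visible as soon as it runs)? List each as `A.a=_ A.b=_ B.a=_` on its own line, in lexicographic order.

A.a=0 A.b=0 B.a=1
A.a=0 A.b=0 B.a=2
A.a=0 A.b=1 B.a=1
A.a=0 A.b=1 B.a=2
A.a=1 A.b=1 B.a=1
A.a=1 A.b=1 B.a=2
A.a=2 A.b=1 B.a=1
A.a=2 A.b=1 B.a=2

outcome vector order: (A.a,A.b,B.a)
|SC outcomes| = 8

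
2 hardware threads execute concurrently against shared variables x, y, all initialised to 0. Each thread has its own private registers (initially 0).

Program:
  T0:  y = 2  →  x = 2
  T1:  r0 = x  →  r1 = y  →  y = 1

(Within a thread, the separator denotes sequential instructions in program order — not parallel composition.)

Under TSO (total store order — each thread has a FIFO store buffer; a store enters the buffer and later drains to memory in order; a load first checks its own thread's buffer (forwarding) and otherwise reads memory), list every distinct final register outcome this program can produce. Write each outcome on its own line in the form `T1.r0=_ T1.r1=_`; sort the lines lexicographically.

T1.r0=0 T1.r1=0
T1.r0=0 T1.r1=2
T1.r0=2 T1.r1=2

outcome vector order: (T1.r0,T1.r1)
|TSO outcomes| = 3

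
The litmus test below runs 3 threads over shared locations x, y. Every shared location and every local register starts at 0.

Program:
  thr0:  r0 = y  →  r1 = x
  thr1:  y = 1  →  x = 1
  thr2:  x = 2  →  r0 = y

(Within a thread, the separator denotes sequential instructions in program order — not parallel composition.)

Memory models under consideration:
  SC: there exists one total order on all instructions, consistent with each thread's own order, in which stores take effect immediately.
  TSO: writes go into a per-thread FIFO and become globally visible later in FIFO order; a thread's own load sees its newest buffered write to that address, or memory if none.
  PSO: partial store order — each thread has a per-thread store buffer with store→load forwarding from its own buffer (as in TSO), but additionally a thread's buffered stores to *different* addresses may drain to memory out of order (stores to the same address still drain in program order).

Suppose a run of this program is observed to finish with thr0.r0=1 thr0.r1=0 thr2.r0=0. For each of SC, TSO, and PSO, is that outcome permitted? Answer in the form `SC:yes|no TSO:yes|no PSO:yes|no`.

SC:no TSO:yes PSO:yes

outcome vector order: (thr0.r0,thr0.r1,thr2.r0)
under SC → 000, 001, 010, 011, 020, 021, 101, 110, 111, 120, 121
under TSO → 000, 001, 010, 011, 020, 021, 100, 101, 110, 111, 120, 121
under PSO → 000, 001, 010, 011, 020, 021, 100, 101, 110, 111, 120, 121
target 100 ∈ {TSO,PSO}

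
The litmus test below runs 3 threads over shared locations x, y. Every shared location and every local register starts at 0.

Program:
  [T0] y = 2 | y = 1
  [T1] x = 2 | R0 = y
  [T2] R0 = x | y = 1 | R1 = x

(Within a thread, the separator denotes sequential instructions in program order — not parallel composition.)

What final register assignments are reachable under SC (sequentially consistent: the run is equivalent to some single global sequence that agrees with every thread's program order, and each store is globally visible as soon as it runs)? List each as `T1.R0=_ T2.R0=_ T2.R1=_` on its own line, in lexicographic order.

T1.R0=0 T2.R0=0 T2.R1=2
T1.R0=0 T2.R0=2 T2.R1=2
T1.R0=1 T2.R0=0 T2.R1=0
T1.R0=1 T2.R0=0 T2.R1=2
T1.R0=1 T2.R0=2 T2.R1=2
T1.R0=2 T2.R0=0 T2.R1=0
T1.R0=2 T2.R0=0 T2.R1=2
T1.R0=2 T2.R0=2 T2.R1=2

outcome vector order: (T1.R0,T2.R0,T2.R1)
|SC outcomes| = 8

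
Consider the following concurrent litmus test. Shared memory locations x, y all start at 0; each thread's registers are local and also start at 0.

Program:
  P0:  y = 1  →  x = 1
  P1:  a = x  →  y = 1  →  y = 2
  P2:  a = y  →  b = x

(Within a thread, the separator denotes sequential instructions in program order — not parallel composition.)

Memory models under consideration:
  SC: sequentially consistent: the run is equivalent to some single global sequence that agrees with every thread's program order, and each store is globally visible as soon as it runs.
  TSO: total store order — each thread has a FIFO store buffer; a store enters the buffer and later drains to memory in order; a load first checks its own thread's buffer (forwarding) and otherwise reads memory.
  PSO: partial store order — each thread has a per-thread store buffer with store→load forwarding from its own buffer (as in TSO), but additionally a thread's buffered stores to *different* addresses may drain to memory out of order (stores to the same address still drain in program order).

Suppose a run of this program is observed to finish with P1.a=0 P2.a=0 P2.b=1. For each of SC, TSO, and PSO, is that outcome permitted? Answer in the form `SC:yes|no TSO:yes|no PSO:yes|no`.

outcome vector order: (P1.a,P2.a,P2.b)
under SC → (0,0,0) (0,0,1) (0,1,0) (0,1,1) (0,2,0) (0,2,1) (1,0,0) (1,0,1) (1,1,0) (1,1,1) (1,2,1)
under TSO → (0,0,0) (0,0,1) (0,1,0) (0,1,1) (0,2,0) (0,2,1) (1,0,0) (1,0,1) (1,1,0) (1,1,1) (1,2,1)
under PSO → (0,0,0) (0,0,1) (0,1,0) (0,1,1) (0,2,0) (0,2,1) (1,0,0) (1,0,1) (1,1,0) (1,1,1) (1,2,1)
target (0,0,1) ∈ {SC,TSO,PSO}

SC:yes TSO:yes PSO:yes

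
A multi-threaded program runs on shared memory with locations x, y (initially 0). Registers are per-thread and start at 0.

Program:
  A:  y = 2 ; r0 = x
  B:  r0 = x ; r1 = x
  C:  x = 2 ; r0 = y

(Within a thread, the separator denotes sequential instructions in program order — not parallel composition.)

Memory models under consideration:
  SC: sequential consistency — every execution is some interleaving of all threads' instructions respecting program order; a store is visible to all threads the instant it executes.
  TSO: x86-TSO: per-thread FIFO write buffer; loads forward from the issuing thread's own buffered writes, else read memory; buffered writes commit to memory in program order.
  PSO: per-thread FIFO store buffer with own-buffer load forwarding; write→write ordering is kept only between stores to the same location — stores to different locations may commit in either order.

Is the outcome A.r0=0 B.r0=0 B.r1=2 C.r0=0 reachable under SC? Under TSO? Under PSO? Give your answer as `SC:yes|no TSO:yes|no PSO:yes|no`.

SC:no TSO:yes PSO:yes

outcome vector order: (A.r0,B.r0,B.r1,C.r0)
SC (9): 0/0/0/2; 0/0/2/2; 0/2/2/2; 2/0/0/0; 2/0/0/2; 2/0/2/0; 2/0/2/2; 2/2/2/0; 2/2/2/2
TSO (12): 0/0/0/0; 0/0/0/2; 0/0/2/0; 0/0/2/2; 0/2/2/0; 0/2/2/2; 2/0/0/0; 2/0/0/2; 2/0/2/0; 2/0/2/2; 2/2/2/0; 2/2/2/2
PSO (12): 0/0/0/0; 0/0/0/2; 0/0/2/0; 0/0/2/2; 0/2/2/0; 0/2/2/2; 2/0/0/0; 2/0/0/2; 2/0/2/0; 2/0/2/2; 2/2/2/0; 2/2/2/2
target 0/0/2/0 ∈ {TSO,PSO}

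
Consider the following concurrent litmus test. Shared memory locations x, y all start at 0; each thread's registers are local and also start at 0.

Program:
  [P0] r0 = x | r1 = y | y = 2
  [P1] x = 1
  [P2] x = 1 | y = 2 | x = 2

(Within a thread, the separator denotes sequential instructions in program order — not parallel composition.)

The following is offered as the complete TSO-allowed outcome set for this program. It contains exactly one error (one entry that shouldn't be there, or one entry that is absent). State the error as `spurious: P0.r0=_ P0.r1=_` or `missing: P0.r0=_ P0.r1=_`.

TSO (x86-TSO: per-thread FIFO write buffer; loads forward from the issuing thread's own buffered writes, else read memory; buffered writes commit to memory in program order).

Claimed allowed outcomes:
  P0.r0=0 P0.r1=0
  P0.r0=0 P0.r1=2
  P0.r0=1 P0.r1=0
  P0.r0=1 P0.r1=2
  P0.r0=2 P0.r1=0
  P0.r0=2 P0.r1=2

outcome vector order: (P0.r0,P0.r1)
under TSO → 0/0; 0/2; 1/0; 1/2; 2/2
claimed∖TSO = {2/0}

spurious: P0.r0=2 P0.r1=0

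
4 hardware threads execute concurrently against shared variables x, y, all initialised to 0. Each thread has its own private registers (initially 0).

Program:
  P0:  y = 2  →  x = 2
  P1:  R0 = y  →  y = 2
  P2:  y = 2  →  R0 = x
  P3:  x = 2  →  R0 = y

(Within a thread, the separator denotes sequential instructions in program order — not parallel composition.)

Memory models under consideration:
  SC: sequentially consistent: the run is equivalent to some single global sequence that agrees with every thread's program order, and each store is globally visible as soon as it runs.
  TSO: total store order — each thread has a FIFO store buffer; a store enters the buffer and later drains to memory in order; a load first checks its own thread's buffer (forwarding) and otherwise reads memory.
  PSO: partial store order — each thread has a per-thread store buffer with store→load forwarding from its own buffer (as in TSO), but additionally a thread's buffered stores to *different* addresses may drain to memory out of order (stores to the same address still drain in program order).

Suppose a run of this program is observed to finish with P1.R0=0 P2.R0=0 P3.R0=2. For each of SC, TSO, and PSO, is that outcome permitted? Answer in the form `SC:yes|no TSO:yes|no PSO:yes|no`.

SC:yes TSO:yes PSO:yes

outcome vector order: (P1.R0,P2.R0,P3.R0)
SC (6): (0,0,2); (0,2,0); (0,2,2); (2,0,2); (2,2,0); (2,2,2)
TSO (8): (0,0,0); (0,0,2); (0,2,0); (0,2,2); (2,0,0); (2,0,2); (2,2,0); (2,2,2)
PSO (8): (0,0,0); (0,0,2); (0,2,0); (0,2,2); (2,0,0); (2,0,2); (2,2,0); (2,2,2)
target (0,0,2) ∈ {SC,TSO,PSO}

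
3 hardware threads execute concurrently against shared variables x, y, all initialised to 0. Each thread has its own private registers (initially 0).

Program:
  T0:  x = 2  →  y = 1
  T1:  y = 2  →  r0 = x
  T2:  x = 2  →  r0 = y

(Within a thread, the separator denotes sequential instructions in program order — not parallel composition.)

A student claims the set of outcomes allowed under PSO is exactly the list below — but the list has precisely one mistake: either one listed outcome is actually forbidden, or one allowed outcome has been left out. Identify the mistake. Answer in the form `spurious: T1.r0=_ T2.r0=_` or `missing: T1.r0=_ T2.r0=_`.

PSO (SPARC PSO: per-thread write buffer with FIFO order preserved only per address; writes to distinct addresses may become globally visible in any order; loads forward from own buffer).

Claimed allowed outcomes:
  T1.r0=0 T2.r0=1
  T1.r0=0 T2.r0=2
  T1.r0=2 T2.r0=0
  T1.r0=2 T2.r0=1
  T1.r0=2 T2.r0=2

missing: T1.r0=0 T2.r0=0

outcome vector order: (T1.r0,T2.r0)
under PSO → 00 01 02 20 21 22
PSO∖claimed = {00}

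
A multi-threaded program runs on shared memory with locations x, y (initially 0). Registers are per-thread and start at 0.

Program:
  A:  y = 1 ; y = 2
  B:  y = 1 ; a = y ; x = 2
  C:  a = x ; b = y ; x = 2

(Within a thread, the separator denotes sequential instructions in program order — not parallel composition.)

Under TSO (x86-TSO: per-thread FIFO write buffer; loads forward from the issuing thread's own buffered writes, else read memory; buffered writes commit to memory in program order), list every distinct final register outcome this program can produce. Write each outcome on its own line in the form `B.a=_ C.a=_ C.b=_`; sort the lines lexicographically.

outcome vector order: (B.a,C.a,C.b)
|TSO outcomes| = 9

B.a=1 C.a=0 C.b=0
B.a=1 C.a=0 C.b=1
B.a=1 C.a=0 C.b=2
B.a=1 C.a=2 C.b=1
B.a=1 C.a=2 C.b=2
B.a=2 C.a=0 C.b=0
B.a=2 C.a=0 C.b=1
B.a=2 C.a=0 C.b=2
B.a=2 C.a=2 C.b=2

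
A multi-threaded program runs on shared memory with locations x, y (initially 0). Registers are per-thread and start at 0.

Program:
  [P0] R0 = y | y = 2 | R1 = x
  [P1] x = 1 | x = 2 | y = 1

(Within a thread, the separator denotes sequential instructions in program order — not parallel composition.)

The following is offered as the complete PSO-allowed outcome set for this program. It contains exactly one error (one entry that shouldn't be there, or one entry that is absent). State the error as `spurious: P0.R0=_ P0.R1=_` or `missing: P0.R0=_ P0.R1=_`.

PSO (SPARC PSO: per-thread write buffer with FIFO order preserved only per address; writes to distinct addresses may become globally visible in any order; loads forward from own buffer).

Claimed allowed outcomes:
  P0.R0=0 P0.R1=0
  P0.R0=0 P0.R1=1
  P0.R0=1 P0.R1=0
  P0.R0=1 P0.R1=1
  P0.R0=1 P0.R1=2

missing: P0.R0=0 P0.R1=2

outcome vector order: (P0.R0,P0.R1)
[PSO] allowed = {<0 0>, <0 1>, <0 2>, <1 0>, <1 1>, <1 2>}
PSO∖claimed = {<0 2>}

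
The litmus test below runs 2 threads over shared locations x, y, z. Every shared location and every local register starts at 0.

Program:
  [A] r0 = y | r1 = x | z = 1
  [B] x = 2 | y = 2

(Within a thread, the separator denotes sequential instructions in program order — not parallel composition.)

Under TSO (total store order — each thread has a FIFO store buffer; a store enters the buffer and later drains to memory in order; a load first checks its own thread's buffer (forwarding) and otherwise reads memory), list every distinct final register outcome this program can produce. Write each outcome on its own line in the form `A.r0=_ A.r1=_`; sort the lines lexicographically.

outcome vector order: (A.r0,A.r1)
|TSO outcomes| = 3

A.r0=0 A.r1=0
A.r0=0 A.r1=2
A.r0=2 A.r1=2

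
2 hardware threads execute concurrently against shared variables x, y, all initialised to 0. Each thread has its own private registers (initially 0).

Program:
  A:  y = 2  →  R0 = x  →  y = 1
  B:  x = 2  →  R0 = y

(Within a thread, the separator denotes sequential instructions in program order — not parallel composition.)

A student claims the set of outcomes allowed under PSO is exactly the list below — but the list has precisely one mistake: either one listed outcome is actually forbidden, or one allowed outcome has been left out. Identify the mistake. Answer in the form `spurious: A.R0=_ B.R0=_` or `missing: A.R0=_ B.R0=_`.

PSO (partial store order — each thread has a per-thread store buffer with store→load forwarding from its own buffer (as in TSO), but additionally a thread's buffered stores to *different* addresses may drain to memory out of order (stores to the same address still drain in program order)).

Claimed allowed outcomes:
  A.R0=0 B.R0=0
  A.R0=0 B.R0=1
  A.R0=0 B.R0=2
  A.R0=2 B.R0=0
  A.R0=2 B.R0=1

outcome vector order: (A.R0,B.R0)
PSO: 6 outcomes — {00, 01, 02, 20, 21, 22}
PSO∖claimed = {22}

missing: A.R0=2 B.R0=2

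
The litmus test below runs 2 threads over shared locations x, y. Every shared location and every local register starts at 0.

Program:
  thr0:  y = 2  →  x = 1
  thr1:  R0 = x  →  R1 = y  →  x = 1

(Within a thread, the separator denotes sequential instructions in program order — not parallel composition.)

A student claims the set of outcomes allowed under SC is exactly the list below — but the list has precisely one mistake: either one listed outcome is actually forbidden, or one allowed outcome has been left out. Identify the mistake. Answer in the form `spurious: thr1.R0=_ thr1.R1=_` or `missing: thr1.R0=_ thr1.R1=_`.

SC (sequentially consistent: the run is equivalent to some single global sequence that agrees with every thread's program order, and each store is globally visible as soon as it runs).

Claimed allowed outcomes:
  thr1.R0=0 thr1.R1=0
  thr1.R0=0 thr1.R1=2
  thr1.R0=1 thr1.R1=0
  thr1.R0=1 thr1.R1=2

outcome vector order: (thr1.R0,thr1.R1)
SC (3): 00, 02, 12
claimed∖SC = {10}

spurious: thr1.R0=1 thr1.R1=0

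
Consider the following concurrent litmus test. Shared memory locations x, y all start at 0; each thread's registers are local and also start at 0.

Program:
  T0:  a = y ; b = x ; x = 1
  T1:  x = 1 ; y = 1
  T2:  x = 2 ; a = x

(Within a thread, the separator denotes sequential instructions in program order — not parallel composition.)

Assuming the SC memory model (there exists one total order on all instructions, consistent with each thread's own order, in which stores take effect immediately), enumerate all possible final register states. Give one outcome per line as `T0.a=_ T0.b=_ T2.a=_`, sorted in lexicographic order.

T0.a=0 T0.b=0 T2.a=1
T0.a=0 T0.b=0 T2.a=2
T0.a=0 T0.b=1 T2.a=1
T0.a=0 T0.b=1 T2.a=2
T0.a=0 T0.b=2 T2.a=1
T0.a=0 T0.b=2 T2.a=2
T0.a=1 T0.b=1 T2.a=1
T0.a=1 T0.b=1 T2.a=2
T0.a=1 T0.b=2 T2.a=1
T0.a=1 T0.b=2 T2.a=2

outcome vector order: (T0.a,T0.b,T2.a)
|SC outcomes| = 10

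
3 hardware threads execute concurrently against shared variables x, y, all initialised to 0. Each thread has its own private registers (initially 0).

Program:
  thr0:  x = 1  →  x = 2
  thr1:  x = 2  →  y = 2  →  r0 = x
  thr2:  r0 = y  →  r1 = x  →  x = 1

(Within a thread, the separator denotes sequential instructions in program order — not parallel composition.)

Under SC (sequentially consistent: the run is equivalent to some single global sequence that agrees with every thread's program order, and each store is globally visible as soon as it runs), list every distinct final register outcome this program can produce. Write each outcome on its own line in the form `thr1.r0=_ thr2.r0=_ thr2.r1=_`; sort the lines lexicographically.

outcome vector order: (thr1.r0,thr2.r0,thr2.r1)
|SC outcomes| = 10

thr1.r0=1 thr2.r0=0 thr2.r1=0
thr1.r0=1 thr2.r0=0 thr2.r1=1
thr1.r0=1 thr2.r0=0 thr2.r1=2
thr1.r0=1 thr2.r0=2 thr2.r1=1
thr1.r0=1 thr2.r0=2 thr2.r1=2
thr1.r0=2 thr2.r0=0 thr2.r1=0
thr1.r0=2 thr2.r0=0 thr2.r1=1
thr1.r0=2 thr2.r0=0 thr2.r1=2
thr1.r0=2 thr2.r0=2 thr2.r1=1
thr1.r0=2 thr2.r0=2 thr2.r1=2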